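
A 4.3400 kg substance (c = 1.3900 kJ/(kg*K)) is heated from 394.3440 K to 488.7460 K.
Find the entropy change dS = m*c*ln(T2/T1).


T2/T1 = 1.2394
ln(T2/T1) = 0.2146
dS = 4.3400 * 1.3900 * 0.2146 = 1.2947 kJ/K

1.2947 kJ/K


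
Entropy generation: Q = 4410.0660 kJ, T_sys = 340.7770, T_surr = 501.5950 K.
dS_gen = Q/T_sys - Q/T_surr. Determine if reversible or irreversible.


dS_sys = 4410.0660/340.7770 = 12.9412 kJ/K
dS_surr = -4410.0660/501.5950 = -8.7921 kJ/K
dS_gen = 12.9412 - 8.7921 = 4.1491 kJ/K (irreversible)

dS_gen = 4.1491 kJ/K, irreversible


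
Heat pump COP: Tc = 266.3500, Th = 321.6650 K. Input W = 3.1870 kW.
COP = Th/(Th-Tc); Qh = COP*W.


COP = 321.6650 / 55.3150 = 5.8151
Qh = 5.8151 * 3.1870 = 18.5329 kW

COP = 5.8151, Qh = 18.5329 kW


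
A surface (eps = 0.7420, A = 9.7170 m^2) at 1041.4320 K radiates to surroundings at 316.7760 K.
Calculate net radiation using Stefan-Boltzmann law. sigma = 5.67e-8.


T^4 = 1.1763e+12
Tsurr^4 = 1.0070e+10
Q = 0.7420 * 5.67e-8 * 9.7170 * 1.1662e+12 = 476770.2800 W

476770.2800 W


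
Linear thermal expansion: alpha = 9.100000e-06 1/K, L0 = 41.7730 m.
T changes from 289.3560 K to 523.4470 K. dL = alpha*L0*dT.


dT = 234.0910 K
dL = 9.100000e-06 * 41.7730 * 234.0910 = 0.088986 m
L_final = 41.861986 m

dL = 0.088986 m


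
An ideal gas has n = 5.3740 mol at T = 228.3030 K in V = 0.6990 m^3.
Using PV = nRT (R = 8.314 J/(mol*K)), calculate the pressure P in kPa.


P = nRT/V = 5.3740 * 8.314 * 228.3030 / 0.6990
= 10200.4493 / 0.6990 = 14592.9174 Pa = 14.5929 kPa

14.5929 kPa


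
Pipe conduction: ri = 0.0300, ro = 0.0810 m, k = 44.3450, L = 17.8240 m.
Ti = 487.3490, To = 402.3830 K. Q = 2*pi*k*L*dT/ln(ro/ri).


dT = 84.9660 K
ln(ro/ri) = 0.9933
Q = 2*pi*44.3450*17.8240*84.9660 / 0.9933 = 424830.3402 W

424830.3402 W


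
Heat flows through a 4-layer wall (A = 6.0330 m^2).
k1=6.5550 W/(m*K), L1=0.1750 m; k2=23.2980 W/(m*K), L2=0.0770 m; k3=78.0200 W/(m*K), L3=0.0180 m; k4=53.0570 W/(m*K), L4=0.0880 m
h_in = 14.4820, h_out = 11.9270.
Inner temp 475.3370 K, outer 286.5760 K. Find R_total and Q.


R_conv_in = 1/(14.4820*6.0330) = 0.0114
R_1 = 0.1750/(6.5550*6.0330) = 0.0044
R_2 = 0.0770/(23.2980*6.0330) = 0.0005
R_3 = 0.0180/(78.0200*6.0330) = 3.8241e-05
R_4 = 0.0880/(53.0570*6.0330) = 0.0003
R_conv_out = 1/(11.9270*6.0330) = 0.0139
R_total = 0.0306 K/W
Q = 188.7610 / 0.0306 = 6162.7747 W

R_total = 0.0306 K/W, Q = 6162.7747 W


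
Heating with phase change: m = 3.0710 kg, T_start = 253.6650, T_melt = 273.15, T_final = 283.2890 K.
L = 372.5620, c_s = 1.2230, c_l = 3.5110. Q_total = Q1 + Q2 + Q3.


Q1 (sensible, solid) = 3.0710 * 1.2230 * 19.4850 = 73.1824 kJ
Q2 (latent) = 3.0710 * 372.5620 = 1144.1379 kJ
Q3 (sensible, liquid) = 3.0710 * 3.5110 * 10.1390 = 109.3215 kJ
Q_total = 1326.6419 kJ

1326.6419 kJ


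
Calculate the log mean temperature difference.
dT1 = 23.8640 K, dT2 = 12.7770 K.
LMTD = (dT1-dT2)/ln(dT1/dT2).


dT1/dT2 = 1.8677
ln(dT1/dT2) = 0.6247
LMTD = 11.0870 / 0.6247 = 17.7470 K

17.7470 K


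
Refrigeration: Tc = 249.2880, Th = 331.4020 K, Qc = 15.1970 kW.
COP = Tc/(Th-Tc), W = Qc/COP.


COP = 249.2880 / 82.1140 = 3.0359
W = 15.1970 / 3.0359 = 5.0058 kW

COP = 3.0359, W = 5.0058 kW


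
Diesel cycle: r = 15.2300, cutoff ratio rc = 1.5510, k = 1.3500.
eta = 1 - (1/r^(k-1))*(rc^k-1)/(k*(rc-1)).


r^(k-1) = 2.5939
rc^k = 1.8085
eta = 0.5809 = 58.0950%

58.0950%


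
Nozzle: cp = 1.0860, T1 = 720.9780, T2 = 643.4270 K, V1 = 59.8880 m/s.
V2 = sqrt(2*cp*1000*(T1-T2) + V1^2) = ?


dT = 77.5510 K
2*cp*1000*dT = 168440.7720
V1^2 = 3586.5725
V2 = sqrt(172027.3445) = 414.7618 m/s

414.7618 m/s


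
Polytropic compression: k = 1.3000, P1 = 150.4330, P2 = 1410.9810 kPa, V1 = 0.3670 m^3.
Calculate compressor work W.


(k-1)/k = 0.2308
(P2/P1)^exp = 1.6763
W = 4.3333 * 150.4330 * 0.3670 * (1.6763 - 1) = 161.7943 kJ

161.7943 kJ


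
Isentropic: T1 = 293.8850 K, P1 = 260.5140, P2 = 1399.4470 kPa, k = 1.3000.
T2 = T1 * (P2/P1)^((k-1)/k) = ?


(k-1)/k = 0.2308
(P2/P1)^exp = 1.4740
T2 = 293.8850 * 1.4740 = 433.1795 K

433.1795 K


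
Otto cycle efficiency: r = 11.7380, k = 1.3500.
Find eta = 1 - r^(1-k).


r^(k-1) = 2.3679
eta = 1 - 1/2.3679 = 0.5777 = 57.7680%

57.7680%


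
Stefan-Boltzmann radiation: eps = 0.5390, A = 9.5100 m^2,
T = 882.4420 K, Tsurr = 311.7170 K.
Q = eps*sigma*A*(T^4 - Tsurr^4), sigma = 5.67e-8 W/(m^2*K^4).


T^4 = 6.0638e+11
Tsurr^4 = 9.4415e+09
Q = 0.5390 * 5.67e-8 * 9.5100 * 5.9694e+11 = 173492.9075 W

173492.9075 W


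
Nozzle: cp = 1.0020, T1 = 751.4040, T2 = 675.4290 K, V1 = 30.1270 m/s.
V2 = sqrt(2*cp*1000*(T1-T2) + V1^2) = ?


dT = 75.9750 K
2*cp*1000*dT = 152253.9000
V1^2 = 907.6361
V2 = sqrt(153161.5361) = 391.3586 m/s

391.3586 m/s


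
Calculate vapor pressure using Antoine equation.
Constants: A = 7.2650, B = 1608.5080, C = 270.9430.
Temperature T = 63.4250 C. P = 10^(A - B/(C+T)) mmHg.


C+T = 334.3680
B/(C+T) = 4.8106
log10(P) = 7.2650 - 4.8106 = 2.4544
P = 10^2.4544 = 284.7135 mmHg

284.7135 mmHg


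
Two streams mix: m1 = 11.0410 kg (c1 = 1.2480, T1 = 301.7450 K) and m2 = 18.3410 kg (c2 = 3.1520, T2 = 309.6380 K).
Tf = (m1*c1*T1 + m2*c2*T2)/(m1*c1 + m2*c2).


num = 22058.2254
den = 71.5900
Tf = 308.1188 K

308.1188 K


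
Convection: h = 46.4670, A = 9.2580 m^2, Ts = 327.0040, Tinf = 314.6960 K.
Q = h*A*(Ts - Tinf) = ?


dT = 12.3080 K
Q = 46.4670 * 9.2580 * 12.3080 = 5294.7968 W

5294.7968 W


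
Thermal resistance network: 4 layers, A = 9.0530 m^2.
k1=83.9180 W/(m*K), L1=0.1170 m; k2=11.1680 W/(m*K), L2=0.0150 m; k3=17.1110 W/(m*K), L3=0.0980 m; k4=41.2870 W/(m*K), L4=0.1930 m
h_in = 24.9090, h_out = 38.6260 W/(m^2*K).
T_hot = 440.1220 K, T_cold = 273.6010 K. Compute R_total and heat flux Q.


R_conv_in = 1/(24.9090*9.0530) = 0.0044
R_1 = 0.1170/(83.9180*9.0530) = 0.0002
R_2 = 0.0150/(11.1680*9.0530) = 0.0001
R_3 = 0.0980/(17.1110*9.0530) = 0.0006
R_4 = 0.1930/(41.2870*9.0530) = 0.0005
R_conv_out = 1/(38.6260*9.0530) = 0.0029
R_total = 0.0087 K/W
Q = 166.5210 / 0.0087 = 19040.3636 W

R_total = 0.0087 K/W, Q = 19040.3636 W


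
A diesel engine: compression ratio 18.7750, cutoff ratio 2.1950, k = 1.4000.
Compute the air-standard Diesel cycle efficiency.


r^(k-1) = 3.2317
rc^k = 3.0061
eta = 0.6290 = 62.8950%

62.8950%


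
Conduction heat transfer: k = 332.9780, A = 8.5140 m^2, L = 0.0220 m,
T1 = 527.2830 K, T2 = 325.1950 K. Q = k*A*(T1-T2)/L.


dT = 202.0880 K
Q = 332.9780 * 8.5140 * 202.0880 / 0.0220 = 2.6042e+07 W

2.6042e+07 W


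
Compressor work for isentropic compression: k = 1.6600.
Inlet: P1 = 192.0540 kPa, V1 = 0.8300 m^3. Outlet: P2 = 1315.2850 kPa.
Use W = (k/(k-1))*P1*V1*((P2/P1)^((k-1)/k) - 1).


(k-1)/k = 0.3976
(P2/P1)^exp = 2.1489
W = 2.5152 * 192.0540 * 0.8300 * (2.1489 - 1) = 460.6430 kJ

460.6430 kJ


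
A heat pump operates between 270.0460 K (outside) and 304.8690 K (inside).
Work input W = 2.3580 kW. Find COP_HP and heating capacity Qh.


COP = 304.8690 / 34.8230 = 8.7548
Qh = 8.7548 * 2.3580 = 20.6439 kW

COP = 8.7548, Qh = 20.6439 kW


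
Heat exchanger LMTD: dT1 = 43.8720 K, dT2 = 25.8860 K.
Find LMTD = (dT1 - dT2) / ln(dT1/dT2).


dT1/dT2 = 1.6948
ln(dT1/dT2) = 0.5276
LMTD = 17.9860 / 0.5276 = 34.0919 K

34.0919 K


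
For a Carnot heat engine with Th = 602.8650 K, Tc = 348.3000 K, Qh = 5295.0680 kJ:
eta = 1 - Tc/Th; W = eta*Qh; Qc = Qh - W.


eta = 1 - 348.3000/602.8650 = 0.4223
W = 0.4223 * 5295.0680 = 2235.8886 kJ
Qc = 5295.0680 - 2235.8886 = 3059.1794 kJ

eta = 42.2259%, W = 2235.8886 kJ, Qc = 3059.1794 kJ


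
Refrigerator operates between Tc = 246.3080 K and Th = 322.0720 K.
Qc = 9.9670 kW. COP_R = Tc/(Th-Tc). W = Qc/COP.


COP = 246.3080 / 75.7640 = 3.2510
W = 9.9670 / 3.2510 = 3.0658 kW

COP = 3.2510, W = 3.0658 kW


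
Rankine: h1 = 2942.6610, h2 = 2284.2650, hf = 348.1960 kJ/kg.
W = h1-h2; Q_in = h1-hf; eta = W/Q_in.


W = 658.3960 kJ/kg
Q_in = 2594.4650 kJ/kg
eta = 0.2538 = 25.3769%

eta = 25.3769%


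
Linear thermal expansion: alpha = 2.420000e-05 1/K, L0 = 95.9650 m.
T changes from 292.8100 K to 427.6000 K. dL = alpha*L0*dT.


dT = 134.7900 K
dL = 2.420000e-05 * 95.9650 * 134.7900 = 0.313030 m
L_final = 96.278030 m

dL = 0.313030 m


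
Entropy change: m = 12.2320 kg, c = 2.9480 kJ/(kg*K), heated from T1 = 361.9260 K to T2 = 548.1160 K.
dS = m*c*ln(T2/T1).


T2/T1 = 1.5144
ln(T2/T1) = 0.4150
dS = 12.2320 * 2.9480 * 0.4150 = 14.9666 kJ/K

14.9666 kJ/K


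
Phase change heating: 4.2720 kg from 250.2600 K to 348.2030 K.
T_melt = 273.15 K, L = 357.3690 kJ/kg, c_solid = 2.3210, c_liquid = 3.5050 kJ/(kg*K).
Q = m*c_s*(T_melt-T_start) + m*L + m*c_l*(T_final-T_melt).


Q1 (sensible, solid) = 4.2720 * 2.3210 * 22.8900 = 226.9615 kJ
Q2 (latent) = 4.2720 * 357.3690 = 1526.6804 kJ
Q3 (sensible, liquid) = 4.2720 * 3.5050 * 75.0530 = 1123.7956 kJ
Q_total = 2877.4374 kJ

2877.4374 kJ


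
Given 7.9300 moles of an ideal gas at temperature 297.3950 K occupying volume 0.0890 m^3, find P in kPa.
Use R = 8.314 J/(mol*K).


P = nRT/V = 7.9300 * 8.314 * 297.3950 / 0.0890
= 19607.2583 / 0.0890 = 220306.2730 Pa = 220.3063 kPa

220.3063 kPa


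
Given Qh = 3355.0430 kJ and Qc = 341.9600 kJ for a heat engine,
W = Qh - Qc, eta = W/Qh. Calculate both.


W = 3355.0430 - 341.9600 = 3013.0830 kJ
eta = 3013.0830 / 3355.0430 = 0.8981 = 89.8076%

W = 3013.0830 kJ, eta = 89.8076%


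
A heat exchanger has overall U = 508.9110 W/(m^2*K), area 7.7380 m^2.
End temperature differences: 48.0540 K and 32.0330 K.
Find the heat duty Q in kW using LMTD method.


LMTD = 39.5035 K
Q = 508.9110 * 7.7380 * 39.5035 = 155563.0325 W = 155.5630 kW

155.5630 kW


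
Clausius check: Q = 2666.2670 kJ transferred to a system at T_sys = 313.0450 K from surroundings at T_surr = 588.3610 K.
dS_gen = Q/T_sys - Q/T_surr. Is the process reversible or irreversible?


dS_sys = 2666.2670/313.0450 = 8.5172 kJ/K
dS_surr = -2666.2670/588.3610 = -4.5317 kJ/K
dS_gen = 8.5172 - 4.5317 = 3.9855 kJ/K (irreversible)

dS_gen = 3.9855 kJ/K, irreversible


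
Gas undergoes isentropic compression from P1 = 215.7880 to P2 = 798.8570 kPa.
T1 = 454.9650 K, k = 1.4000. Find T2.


(k-1)/k = 0.2857
(P2/P1)^exp = 1.4535
T2 = 454.9650 * 1.4535 = 661.2869 K

661.2869 K


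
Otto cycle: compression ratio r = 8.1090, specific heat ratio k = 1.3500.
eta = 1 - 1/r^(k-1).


r^(k-1) = 2.0804
eta = 1 - 1/2.0804 = 0.5193 = 51.9314%

51.9314%


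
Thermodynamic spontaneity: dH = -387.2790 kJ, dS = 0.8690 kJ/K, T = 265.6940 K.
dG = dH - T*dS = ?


T*dS = 265.6940 * 0.8690 = 230.8881 kJ
dG = -387.2790 - 230.8881 = -618.1671 kJ (spontaneous)

dG = -618.1671 kJ, spontaneous


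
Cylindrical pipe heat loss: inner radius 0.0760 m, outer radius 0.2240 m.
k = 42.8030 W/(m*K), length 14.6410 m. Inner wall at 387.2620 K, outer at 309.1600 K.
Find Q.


dT = 78.1020 K
ln(ro/ri) = 1.0809
Q = 2*pi*42.8030*14.6410*78.1020 / 1.0809 = 284509.2227 W

284509.2227 W


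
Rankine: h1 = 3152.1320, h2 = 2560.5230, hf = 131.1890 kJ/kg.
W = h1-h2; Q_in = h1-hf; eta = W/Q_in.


W = 591.6090 kJ/kg
Q_in = 3020.9430 kJ/kg
eta = 0.1958 = 19.5836%

eta = 19.5836%


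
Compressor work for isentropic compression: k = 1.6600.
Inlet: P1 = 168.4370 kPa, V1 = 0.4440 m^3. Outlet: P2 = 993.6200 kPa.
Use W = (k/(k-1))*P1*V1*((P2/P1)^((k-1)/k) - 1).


(k-1)/k = 0.3976
(P2/P1)^exp = 2.0251
W = 2.5152 * 168.4370 * 0.4440 * (2.0251 - 1) = 192.8277 kJ

192.8277 kJ


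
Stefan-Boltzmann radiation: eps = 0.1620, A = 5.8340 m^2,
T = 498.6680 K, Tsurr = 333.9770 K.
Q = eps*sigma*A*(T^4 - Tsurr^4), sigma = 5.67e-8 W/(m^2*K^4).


T^4 = 6.1837e+10
Tsurr^4 = 1.2441e+10
Q = 0.1620 * 5.67e-8 * 5.8340 * 4.9395e+10 = 2646.9790 W

2646.9790 W


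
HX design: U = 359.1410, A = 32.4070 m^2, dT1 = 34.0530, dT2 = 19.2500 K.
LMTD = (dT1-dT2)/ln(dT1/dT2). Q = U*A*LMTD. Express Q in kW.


LMTD = 25.9516 K
Q = 359.1410 * 32.4070 * 25.9516 = 302042.9152 W = 302.0429 kW

302.0429 kW


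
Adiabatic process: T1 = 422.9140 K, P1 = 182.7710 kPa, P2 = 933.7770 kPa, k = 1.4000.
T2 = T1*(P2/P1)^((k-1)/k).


(k-1)/k = 0.2857
(P2/P1)^exp = 1.5936
T2 = 422.9140 * 1.5936 = 673.9594 K

673.9594 K


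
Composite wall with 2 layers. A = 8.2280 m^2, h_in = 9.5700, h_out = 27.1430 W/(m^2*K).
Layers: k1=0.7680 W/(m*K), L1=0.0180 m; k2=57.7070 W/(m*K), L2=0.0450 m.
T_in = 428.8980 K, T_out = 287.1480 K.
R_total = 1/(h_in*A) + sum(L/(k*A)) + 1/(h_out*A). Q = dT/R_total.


R_conv_in = 1/(9.5700*8.2280) = 0.0127
R_1 = 0.0180/(0.7680*8.2280) = 0.0028
R_2 = 0.0450/(57.7070*8.2280) = 9.4774e-05
R_conv_out = 1/(27.1430*8.2280) = 0.0045
R_total = 0.0201 K/W
Q = 141.7500 / 0.0201 = 7045.0133 W

R_total = 0.0201 K/W, Q = 7045.0133 W


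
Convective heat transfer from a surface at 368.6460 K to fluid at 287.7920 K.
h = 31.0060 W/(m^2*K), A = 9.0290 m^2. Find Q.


dT = 80.8540 K
Q = 31.0060 * 9.0290 * 80.8540 = 22635.3339 W

22635.3339 W


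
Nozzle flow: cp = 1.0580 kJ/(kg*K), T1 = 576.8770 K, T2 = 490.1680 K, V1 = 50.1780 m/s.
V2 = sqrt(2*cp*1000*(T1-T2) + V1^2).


dT = 86.7090 K
2*cp*1000*dT = 183476.2440
V1^2 = 2517.8317
V2 = sqrt(185994.0757) = 431.2703 m/s

431.2703 m/s


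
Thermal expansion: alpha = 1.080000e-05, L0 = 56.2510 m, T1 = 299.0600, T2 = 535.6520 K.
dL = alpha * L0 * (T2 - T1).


dT = 236.5920 K
dL = 1.080000e-05 * 56.2510 * 236.5920 = 0.143732 m
L_final = 56.394732 m

dL = 0.143732 m


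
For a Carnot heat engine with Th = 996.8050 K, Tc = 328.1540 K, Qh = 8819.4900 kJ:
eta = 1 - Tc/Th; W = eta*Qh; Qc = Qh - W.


eta = 1 - 328.1540/996.8050 = 0.6708
W = 0.6708 * 8819.4900 = 5916.0626 kJ
Qc = 8819.4900 - 5916.0626 = 2903.4274 kJ

eta = 67.0794%, W = 5916.0626 kJ, Qc = 2903.4274 kJ


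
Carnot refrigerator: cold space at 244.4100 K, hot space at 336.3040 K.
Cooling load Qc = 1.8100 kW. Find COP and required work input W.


COP = 244.4100 / 91.8940 = 2.6597
W = 1.8100 / 2.6597 = 0.6805 kW

COP = 2.6597, W = 0.6805 kW


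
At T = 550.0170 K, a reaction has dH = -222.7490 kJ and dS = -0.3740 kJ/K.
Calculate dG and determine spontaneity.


T*dS = 550.0170 * -0.3740 = -205.7064 kJ
dG = -222.7490 + 205.7064 = -17.0426 kJ (spontaneous)

dG = -17.0426 kJ, spontaneous


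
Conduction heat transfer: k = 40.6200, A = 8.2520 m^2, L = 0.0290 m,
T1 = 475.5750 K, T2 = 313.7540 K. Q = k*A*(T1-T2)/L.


dT = 161.8210 K
Q = 40.6200 * 8.2520 * 161.8210 / 0.0290 = 1870406.5777 W

1870406.5777 W


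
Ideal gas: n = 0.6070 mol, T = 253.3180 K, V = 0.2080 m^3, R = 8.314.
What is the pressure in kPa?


P = nRT/V = 0.6070 * 8.314 * 253.3180 / 0.2080
= 1278.3941 / 0.2080 = 6146.1255 Pa = 6.1461 kPa

6.1461 kPa


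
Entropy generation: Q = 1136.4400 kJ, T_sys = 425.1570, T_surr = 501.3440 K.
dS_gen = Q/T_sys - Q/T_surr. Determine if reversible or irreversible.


dS_sys = 1136.4400/425.1570 = 2.6730 kJ/K
dS_surr = -1136.4400/501.3440 = -2.2668 kJ/K
dS_gen = 2.6730 - 2.2668 = 0.4062 kJ/K (irreversible)

dS_gen = 0.4062 kJ/K, irreversible


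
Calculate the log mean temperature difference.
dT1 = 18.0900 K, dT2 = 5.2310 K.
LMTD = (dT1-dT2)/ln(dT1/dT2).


dT1/dT2 = 3.4582
ln(dT1/dT2) = 1.2408
LMTD = 12.8590 / 1.2408 = 10.3638 K

10.3638 K


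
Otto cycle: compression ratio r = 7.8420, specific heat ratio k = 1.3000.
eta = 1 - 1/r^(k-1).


r^(k-1) = 1.8549
eta = 1 - 1/1.8549 = 0.4609 = 46.0897%

46.0897%


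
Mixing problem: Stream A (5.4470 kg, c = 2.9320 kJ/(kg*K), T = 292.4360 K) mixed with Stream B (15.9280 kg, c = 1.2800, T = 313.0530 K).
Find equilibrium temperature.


num = 11052.8540
den = 36.3584
Tf = 303.9969 K

303.9969 K


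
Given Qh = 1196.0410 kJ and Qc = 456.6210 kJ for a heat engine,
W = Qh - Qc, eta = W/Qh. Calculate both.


W = 1196.0410 - 456.6210 = 739.4200 kJ
eta = 739.4200 / 1196.0410 = 0.6182 = 61.8223%

W = 739.4200 kJ, eta = 61.8223%


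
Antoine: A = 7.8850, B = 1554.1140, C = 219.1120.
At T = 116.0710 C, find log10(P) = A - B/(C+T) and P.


C+T = 335.1830
B/(C+T) = 4.6366
log10(P) = 7.8850 - 4.6366 = 3.2484
P = 10^3.2484 = 1771.6852 mmHg

1771.6852 mmHg


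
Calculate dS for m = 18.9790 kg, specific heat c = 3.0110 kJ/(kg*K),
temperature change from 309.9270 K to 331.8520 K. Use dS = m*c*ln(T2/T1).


T2/T1 = 1.0707
ln(T2/T1) = 0.0684
dS = 18.9790 * 3.0110 * 0.0684 = 3.9060 kJ/K

3.9060 kJ/K


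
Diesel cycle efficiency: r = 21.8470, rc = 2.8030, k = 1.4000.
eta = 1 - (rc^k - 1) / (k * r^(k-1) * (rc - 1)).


r^(k-1) = 3.4337
rc^k = 4.2332
eta = 0.6270 = 62.6959%

62.6959%


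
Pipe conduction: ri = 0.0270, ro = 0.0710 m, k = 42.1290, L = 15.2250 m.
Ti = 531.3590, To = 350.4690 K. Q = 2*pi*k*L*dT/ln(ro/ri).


dT = 180.8900 K
ln(ro/ri) = 0.9668
Q = 2*pi*42.1290*15.2250*180.8900 / 0.9668 = 754009.6720 W

754009.6720 W


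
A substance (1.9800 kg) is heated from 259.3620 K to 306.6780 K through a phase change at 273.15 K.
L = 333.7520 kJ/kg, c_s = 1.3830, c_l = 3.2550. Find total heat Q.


Q1 (sensible, solid) = 1.9800 * 1.3830 * 13.7880 = 37.7562 kJ
Q2 (latent) = 1.9800 * 333.7520 = 660.8290 kJ
Q3 (sensible, liquid) = 1.9800 * 3.2550 * 33.5280 = 216.0846 kJ
Q_total = 914.6698 kJ

914.6698 kJ


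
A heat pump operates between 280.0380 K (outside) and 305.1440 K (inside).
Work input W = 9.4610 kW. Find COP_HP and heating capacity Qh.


COP = 305.1440 / 25.1060 = 12.1542
Qh = 12.1542 * 9.4610 = 114.9911 kW

COP = 12.1542, Qh = 114.9911 kW


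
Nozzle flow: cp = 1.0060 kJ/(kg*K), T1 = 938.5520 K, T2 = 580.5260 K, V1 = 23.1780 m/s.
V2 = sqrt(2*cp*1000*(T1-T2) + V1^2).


dT = 358.0260 K
2*cp*1000*dT = 720348.3120
V1^2 = 537.2197
V2 = sqrt(720885.5317) = 849.0498 m/s

849.0498 m/s


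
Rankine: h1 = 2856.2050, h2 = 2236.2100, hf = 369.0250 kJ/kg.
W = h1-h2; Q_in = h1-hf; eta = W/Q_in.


W = 619.9950 kJ/kg
Q_in = 2487.1800 kJ/kg
eta = 0.2493 = 24.9276%

eta = 24.9276%


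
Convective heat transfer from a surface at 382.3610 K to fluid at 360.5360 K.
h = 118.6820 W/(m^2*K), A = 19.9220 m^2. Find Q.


dT = 21.8250 K
Q = 118.6820 * 19.9220 * 21.8250 = 51602.6547 W

51602.6547 W


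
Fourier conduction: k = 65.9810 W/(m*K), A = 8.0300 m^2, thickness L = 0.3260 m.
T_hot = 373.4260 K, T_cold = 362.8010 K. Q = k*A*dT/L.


dT = 10.6250 K
Q = 65.9810 * 8.0300 * 10.6250 / 0.3260 = 17268.1486 W

17268.1486 W


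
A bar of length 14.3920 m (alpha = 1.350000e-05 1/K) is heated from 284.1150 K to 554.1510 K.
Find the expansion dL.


dT = 270.0360 K
dL = 1.350000e-05 * 14.3920 * 270.0360 = 0.052466 m
L_final = 14.444466 m

dL = 0.052466 m


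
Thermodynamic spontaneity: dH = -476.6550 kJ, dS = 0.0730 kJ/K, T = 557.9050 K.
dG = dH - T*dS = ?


T*dS = 557.9050 * 0.0730 = 40.7271 kJ
dG = -476.6550 - 40.7271 = -517.3821 kJ (spontaneous)

dG = -517.3821 kJ, spontaneous


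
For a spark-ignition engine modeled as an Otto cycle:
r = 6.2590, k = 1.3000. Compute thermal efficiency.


r^(k-1) = 1.7336
eta = 1 - 1/1.7336 = 0.4232 = 42.3169%

42.3169%


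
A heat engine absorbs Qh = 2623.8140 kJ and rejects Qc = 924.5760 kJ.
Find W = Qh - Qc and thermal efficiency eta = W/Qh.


W = 2623.8140 - 924.5760 = 1699.2380 kJ
eta = 1699.2380 / 2623.8140 = 0.6476 = 64.7621%

W = 1699.2380 kJ, eta = 64.7621%


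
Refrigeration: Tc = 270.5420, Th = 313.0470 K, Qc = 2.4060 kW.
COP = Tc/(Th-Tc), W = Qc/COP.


COP = 270.5420 / 42.5050 = 6.3649
W = 2.4060 / 6.3649 = 0.3780 kW

COP = 6.3649, W = 0.3780 kW


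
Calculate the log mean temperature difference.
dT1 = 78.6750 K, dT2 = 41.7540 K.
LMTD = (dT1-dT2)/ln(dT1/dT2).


dT1/dT2 = 1.8843
ln(dT1/dT2) = 0.6335
LMTD = 36.9210 / 0.6335 = 58.2782 K

58.2782 K


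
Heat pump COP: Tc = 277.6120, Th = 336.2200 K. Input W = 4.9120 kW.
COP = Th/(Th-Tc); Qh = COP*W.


COP = 336.2200 / 58.6080 = 5.7368
Qh = 5.7368 * 4.9120 = 28.1790 kW

COP = 5.7368, Qh = 28.1790 kW


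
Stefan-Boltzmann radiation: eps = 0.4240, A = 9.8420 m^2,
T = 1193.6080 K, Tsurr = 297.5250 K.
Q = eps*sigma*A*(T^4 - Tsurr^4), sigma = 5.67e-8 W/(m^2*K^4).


T^4 = 2.0298e+12
Tsurr^4 = 7.8360e+09
Q = 0.4240 * 5.67e-8 * 9.8420 * 2.0219e+12 = 478408.9638 W

478408.9638 W


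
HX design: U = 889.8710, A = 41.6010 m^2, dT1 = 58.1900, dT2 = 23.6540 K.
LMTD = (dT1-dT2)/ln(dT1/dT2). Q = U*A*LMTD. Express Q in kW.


LMTD = 38.3656 K
Q = 889.8710 * 41.6010 * 38.3656 = 1420276.4311 W = 1420.2764 kW

1420.2764 kW


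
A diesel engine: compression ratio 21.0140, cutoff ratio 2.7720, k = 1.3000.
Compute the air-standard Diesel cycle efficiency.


r^(k-1) = 2.4932
rc^k = 3.7638
eta = 0.5188 = 51.8769%

51.8769%


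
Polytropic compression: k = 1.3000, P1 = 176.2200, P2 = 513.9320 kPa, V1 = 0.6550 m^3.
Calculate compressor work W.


(k-1)/k = 0.2308
(P2/P1)^exp = 1.2802
W = 4.3333 * 176.2200 * 0.6550 * (1.2802 - 1) = 140.1411 kJ

140.1411 kJ


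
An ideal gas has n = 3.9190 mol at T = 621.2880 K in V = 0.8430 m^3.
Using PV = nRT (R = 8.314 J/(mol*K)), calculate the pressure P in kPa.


P = nRT/V = 3.9190 * 8.314 * 621.2880 / 0.8430
= 20243.1573 / 0.8430 = 24013.2352 Pa = 24.0132 kPa

24.0132 kPa


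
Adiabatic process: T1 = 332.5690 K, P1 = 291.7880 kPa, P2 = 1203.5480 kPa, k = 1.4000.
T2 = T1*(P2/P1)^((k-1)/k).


(k-1)/k = 0.2857
(P2/P1)^exp = 1.4991
T2 = 332.5690 * 1.4991 = 498.5505 K

498.5505 K


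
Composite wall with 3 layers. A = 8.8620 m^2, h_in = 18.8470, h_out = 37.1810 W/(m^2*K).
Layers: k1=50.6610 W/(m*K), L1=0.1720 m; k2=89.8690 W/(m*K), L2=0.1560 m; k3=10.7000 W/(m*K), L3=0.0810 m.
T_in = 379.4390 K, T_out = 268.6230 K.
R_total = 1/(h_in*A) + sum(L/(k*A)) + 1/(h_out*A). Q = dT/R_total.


R_conv_in = 1/(18.8470*8.8620) = 0.0060
R_1 = 0.1720/(50.6610*8.8620) = 0.0004
R_2 = 0.1560/(89.8690*8.8620) = 0.0002
R_3 = 0.0810/(10.7000*8.8620) = 0.0009
R_conv_out = 1/(37.1810*8.8620) = 0.0030
R_total = 0.0105 K/W
Q = 110.8160 / 0.0105 = 10598.9690 W

R_total = 0.0105 K/W, Q = 10598.9690 W


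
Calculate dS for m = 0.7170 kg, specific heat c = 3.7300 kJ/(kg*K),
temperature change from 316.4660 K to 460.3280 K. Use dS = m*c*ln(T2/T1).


T2/T1 = 1.4546
ln(T2/T1) = 0.3747
dS = 0.7170 * 3.7300 * 0.3747 = 1.0022 kJ/K

1.0022 kJ/K


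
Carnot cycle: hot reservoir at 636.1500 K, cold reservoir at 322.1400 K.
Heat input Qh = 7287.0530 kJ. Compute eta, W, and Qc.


eta = 1 - 322.1400/636.1500 = 0.4936
W = 0.4936 * 7287.0530 = 3596.9622 kJ
Qc = 7287.0530 - 3596.9622 = 3690.0908 kJ

eta = 49.3610%, W = 3596.9622 kJ, Qc = 3690.0908 kJ


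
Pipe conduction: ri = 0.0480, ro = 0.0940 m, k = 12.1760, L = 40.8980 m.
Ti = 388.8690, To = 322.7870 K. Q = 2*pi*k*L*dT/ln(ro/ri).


dT = 66.0820 K
ln(ro/ri) = 0.6721
Q = 2*pi*12.1760*40.8980*66.0820 / 0.6721 = 307637.9342 W

307637.9342 W


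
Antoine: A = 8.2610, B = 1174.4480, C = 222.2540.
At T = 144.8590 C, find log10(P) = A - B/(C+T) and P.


C+T = 367.1130
B/(C+T) = 3.1991
log10(P) = 8.2610 - 3.1991 = 5.0619
P = 10^5.0619 = 115306.6176 mmHg

115306.6176 mmHg


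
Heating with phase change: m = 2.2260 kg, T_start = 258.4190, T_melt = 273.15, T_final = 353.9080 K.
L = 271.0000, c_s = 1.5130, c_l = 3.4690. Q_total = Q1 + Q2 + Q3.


Q1 (sensible, solid) = 2.2260 * 1.5130 * 14.7310 = 49.6131 kJ
Q2 (latent) = 2.2260 * 271.0000 = 603.2460 kJ
Q3 (sensible, liquid) = 2.2260 * 3.4690 * 80.7580 = 623.6128 kJ
Q_total = 1276.4719 kJ

1276.4719 kJ


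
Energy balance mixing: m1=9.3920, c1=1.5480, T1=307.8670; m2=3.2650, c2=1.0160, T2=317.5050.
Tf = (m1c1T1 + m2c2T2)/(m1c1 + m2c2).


num = 5529.2620
den = 17.8561
Tf = 309.6575 K

309.6575 K


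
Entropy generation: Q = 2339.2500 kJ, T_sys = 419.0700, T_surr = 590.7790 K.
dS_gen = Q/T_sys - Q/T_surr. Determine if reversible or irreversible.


dS_sys = 2339.2500/419.0700 = 5.5820 kJ/K
dS_surr = -2339.2500/590.7790 = -3.9596 kJ/K
dS_gen = 5.5820 - 3.9596 = 1.6224 kJ/K (irreversible)

dS_gen = 1.6224 kJ/K, irreversible


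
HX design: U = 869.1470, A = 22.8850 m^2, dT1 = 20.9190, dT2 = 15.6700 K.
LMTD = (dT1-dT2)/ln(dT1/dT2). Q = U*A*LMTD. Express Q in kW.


LMTD = 18.1683 K
Q = 869.1470 * 22.8850 * 18.1683 = 361375.3128 W = 361.3753 kW

361.3753 kW


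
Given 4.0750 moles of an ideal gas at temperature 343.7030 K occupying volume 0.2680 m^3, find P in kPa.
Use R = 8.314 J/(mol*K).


P = nRT/V = 4.0750 * 8.314 * 343.7030 / 0.2680
= 11644.5030 / 0.2680 = 43449.6380 Pa = 43.4496 kPa

43.4496 kPa


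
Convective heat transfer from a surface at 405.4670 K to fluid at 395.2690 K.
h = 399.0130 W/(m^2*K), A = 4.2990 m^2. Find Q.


dT = 10.1980 K
Q = 399.0130 * 4.2990 * 10.1980 = 17493.2095 W

17493.2095 W


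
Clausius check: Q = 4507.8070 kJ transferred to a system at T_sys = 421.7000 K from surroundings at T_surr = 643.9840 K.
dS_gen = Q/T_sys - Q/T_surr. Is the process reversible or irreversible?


dS_sys = 4507.8070/421.7000 = 10.6896 kJ/K
dS_surr = -4507.8070/643.9840 = -6.9999 kJ/K
dS_gen = 10.6896 - 6.9999 = 3.6897 kJ/K (irreversible)

dS_gen = 3.6897 kJ/K, irreversible


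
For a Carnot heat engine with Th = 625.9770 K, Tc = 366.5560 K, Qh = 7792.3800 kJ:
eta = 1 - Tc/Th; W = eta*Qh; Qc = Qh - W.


eta = 1 - 366.5560/625.9770 = 0.4144
W = 0.4144 * 7792.3800 = 3229.3631 kJ
Qc = 7792.3800 - 3229.3631 = 4563.0169 kJ

eta = 41.4426%, W = 3229.3631 kJ, Qc = 4563.0169 kJ


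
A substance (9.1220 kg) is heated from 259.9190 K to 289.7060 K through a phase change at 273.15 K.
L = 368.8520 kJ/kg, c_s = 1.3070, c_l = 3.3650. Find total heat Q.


Q1 (sensible, solid) = 9.1220 * 1.3070 * 13.2310 = 157.7460 kJ
Q2 (latent) = 9.1220 * 368.8520 = 3364.6679 kJ
Q3 (sensible, liquid) = 9.1220 * 3.3650 * 16.5560 = 508.1952 kJ
Q_total = 4030.6091 kJ

4030.6091 kJ


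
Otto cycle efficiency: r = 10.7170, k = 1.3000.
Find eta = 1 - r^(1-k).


r^(k-1) = 2.0371
eta = 1 - 1/2.0371 = 0.5091 = 50.9117%

50.9117%


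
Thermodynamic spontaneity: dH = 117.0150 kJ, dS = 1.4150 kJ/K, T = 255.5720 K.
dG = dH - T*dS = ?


T*dS = 255.5720 * 1.4150 = 361.6344 kJ
dG = 117.0150 - 361.6344 = -244.6194 kJ (spontaneous)

dG = -244.6194 kJ, spontaneous


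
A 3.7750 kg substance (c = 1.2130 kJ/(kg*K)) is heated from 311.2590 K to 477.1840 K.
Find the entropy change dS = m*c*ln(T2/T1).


T2/T1 = 1.5331
ln(T2/T1) = 0.4273
dS = 3.7750 * 1.2130 * 0.4273 = 1.9565 kJ/K

1.9565 kJ/K


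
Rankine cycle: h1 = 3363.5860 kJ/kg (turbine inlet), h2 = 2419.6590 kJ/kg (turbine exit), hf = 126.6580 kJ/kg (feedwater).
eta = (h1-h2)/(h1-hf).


W = 943.9270 kJ/kg
Q_in = 3236.9280 kJ/kg
eta = 0.2916 = 29.1612%

eta = 29.1612%


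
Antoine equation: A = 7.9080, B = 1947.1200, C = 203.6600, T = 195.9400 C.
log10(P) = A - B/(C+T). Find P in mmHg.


C+T = 399.6000
B/(C+T) = 4.8727
log10(P) = 7.9080 - 4.8727 = 3.0353
P = 10^3.0353 = 1084.7442 mmHg

1084.7442 mmHg


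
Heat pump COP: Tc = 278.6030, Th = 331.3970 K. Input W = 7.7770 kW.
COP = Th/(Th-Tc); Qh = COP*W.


COP = 331.3970 / 52.7940 = 6.2772
Qh = 6.2772 * 7.7770 = 48.8176 kW

COP = 6.2772, Qh = 48.8176 kW


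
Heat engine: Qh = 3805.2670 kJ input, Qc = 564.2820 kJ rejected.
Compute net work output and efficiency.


W = 3805.2670 - 564.2820 = 3240.9850 kJ
eta = 3240.9850 / 3805.2670 = 0.8517 = 85.1710%

W = 3240.9850 kJ, eta = 85.1710%


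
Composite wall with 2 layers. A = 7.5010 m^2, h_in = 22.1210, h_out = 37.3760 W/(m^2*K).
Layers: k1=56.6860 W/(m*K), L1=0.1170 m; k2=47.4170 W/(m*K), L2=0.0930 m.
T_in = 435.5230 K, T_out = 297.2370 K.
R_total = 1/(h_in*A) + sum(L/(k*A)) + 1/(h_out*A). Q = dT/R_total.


R_conv_in = 1/(22.1210*7.5010) = 0.0060
R_1 = 0.1170/(56.6860*7.5010) = 0.0003
R_2 = 0.0930/(47.4170*7.5010) = 0.0003
R_conv_out = 1/(37.3760*7.5010) = 0.0036
R_total = 0.0101 K/W
Q = 138.2860 / 0.0101 = 13650.9118 W

R_total = 0.0101 K/W, Q = 13650.9118 W


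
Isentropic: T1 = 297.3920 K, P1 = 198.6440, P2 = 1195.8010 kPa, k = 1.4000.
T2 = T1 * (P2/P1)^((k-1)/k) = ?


(k-1)/k = 0.2857
(P2/P1)^exp = 1.6701
T2 = 297.3920 * 1.6701 = 496.6694 K

496.6694 K


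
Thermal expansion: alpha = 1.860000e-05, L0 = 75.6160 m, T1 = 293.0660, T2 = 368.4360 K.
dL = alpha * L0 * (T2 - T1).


dT = 75.3700 K
dL = 1.860000e-05 * 75.6160 * 75.3700 = 0.106005 m
L_final = 75.722005 m

dL = 0.106005 m


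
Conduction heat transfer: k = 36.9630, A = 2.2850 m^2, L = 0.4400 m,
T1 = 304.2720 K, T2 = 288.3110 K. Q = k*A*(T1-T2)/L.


dT = 15.9610 K
Q = 36.9630 * 2.2850 * 15.9610 / 0.4400 = 3063.8030 W

3063.8030 W


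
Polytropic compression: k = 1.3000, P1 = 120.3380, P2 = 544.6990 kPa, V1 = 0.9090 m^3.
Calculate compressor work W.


(k-1)/k = 0.2308
(P2/P1)^exp = 1.4169
W = 4.3333 * 120.3380 * 0.9090 * (1.4169 - 1) = 197.5977 kJ

197.5977 kJ


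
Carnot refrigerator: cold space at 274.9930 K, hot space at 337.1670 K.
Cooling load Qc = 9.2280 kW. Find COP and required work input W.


COP = 274.9930 / 62.1740 = 4.4230
W = 9.2280 / 4.4230 = 2.0864 kW

COP = 4.4230, W = 2.0864 kW


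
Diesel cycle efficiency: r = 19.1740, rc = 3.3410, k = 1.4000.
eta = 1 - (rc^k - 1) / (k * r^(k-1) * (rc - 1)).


r^(k-1) = 3.2590
rc^k = 5.4129
eta = 0.5869 = 58.6852%

58.6852%


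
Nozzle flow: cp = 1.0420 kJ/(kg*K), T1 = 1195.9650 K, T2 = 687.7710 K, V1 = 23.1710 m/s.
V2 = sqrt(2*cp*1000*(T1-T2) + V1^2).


dT = 508.1940 K
2*cp*1000*dT = 1059076.2960
V1^2 = 536.8952
V2 = sqrt(1059613.1912) = 1029.3751 m/s

1029.3751 m/s


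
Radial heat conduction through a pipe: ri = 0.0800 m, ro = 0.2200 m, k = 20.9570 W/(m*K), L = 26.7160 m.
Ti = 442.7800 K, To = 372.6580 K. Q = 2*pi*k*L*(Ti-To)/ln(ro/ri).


dT = 70.1220 K
ln(ro/ri) = 1.0116
Q = 2*pi*20.9570*26.7160*70.1220 / 1.0116 = 243851.5379 W

243851.5379 W


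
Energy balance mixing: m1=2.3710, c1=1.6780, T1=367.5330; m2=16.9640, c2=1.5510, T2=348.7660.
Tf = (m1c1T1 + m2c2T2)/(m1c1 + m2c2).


num = 10638.6834
den = 30.2897
Tf = 351.2310 K

351.2310 K


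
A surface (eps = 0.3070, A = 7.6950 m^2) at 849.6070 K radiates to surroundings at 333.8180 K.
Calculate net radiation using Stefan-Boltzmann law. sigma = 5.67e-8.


T^4 = 5.2104e+11
Tsurr^4 = 1.2418e+10
Q = 0.3070 * 5.67e-8 * 7.6950 * 5.0862e+11 = 68128.1823 W

68128.1823 W


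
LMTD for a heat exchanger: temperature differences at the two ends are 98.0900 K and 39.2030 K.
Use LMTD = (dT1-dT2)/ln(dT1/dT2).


dT1/dT2 = 2.5021
ln(dT1/dT2) = 0.9171
LMTD = 58.8870 / 0.9171 = 64.2078 K

64.2078 K


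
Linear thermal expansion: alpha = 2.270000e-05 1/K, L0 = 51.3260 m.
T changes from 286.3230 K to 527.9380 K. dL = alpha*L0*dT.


dT = 241.6150 K
dL = 2.270000e-05 * 51.3260 * 241.6150 = 0.281506 m
L_final = 51.607506 m

dL = 0.281506 m


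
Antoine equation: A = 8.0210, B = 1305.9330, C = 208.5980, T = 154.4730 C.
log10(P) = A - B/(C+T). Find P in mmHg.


C+T = 363.0710
B/(C+T) = 3.5969
log10(P) = 8.0210 - 3.5969 = 4.4241
P = 10^4.4241 = 26551.6771 mmHg

26551.6771 mmHg


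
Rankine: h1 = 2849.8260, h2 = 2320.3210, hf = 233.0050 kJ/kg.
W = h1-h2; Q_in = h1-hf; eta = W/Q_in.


W = 529.5050 kJ/kg
Q_in = 2616.8210 kJ/kg
eta = 0.2023 = 20.2347%

eta = 20.2347%


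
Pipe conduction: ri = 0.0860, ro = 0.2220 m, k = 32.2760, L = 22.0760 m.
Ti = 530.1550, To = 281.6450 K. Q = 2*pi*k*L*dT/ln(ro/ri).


dT = 248.5100 K
ln(ro/ri) = 0.9483
Q = 2*pi*32.2760*22.0760*248.5100 / 0.9483 = 1173179.0560 W

1173179.0560 W


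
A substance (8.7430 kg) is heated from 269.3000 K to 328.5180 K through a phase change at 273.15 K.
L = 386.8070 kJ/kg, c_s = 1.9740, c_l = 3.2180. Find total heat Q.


Q1 (sensible, solid) = 8.7430 * 1.9740 * 3.8500 = 66.4459 kJ
Q2 (latent) = 8.7430 * 386.8070 = 3381.8536 kJ
Q3 (sensible, liquid) = 8.7430 * 3.2180 * 55.3680 = 1557.7772 kJ
Q_total = 5006.0768 kJ

5006.0768 kJ


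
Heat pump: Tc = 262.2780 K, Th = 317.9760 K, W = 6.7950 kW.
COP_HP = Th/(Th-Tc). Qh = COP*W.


COP = 317.9760 / 55.6980 = 5.7089
Qh = 5.7089 * 6.7950 = 38.7922 kW

COP = 5.7089, Qh = 38.7922 kW


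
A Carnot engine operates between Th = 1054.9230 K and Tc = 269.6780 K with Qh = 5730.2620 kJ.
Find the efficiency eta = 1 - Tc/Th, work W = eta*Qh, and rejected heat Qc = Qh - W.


eta = 1 - 269.6780/1054.9230 = 0.7444
W = 0.7444 * 5730.2620 = 4265.3915 kJ
Qc = 5730.2620 - 4265.3915 = 1464.8705 kJ

eta = 74.4362%, W = 4265.3915 kJ, Qc = 1464.8705 kJ


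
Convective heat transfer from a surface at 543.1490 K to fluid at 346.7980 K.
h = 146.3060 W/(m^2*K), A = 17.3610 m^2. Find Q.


dT = 196.3510 K
Q = 146.3060 * 17.3610 * 196.3510 = 498735.1658 W

498735.1658 W


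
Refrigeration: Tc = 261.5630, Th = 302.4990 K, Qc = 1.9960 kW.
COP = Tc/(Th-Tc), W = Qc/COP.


COP = 261.5630 / 40.9360 = 6.3896
W = 1.9960 / 6.3896 = 0.3124 kW

COP = 6.3896, W = 0.3124 kW


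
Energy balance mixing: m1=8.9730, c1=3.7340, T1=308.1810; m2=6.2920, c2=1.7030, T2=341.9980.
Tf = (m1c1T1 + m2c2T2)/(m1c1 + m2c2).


num = 13990.2635
den = 44.2205
Tf = 316.3754 K

316.3754 K


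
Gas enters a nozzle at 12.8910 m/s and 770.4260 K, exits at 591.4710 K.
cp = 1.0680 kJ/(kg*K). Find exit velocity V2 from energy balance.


dT = 178.9550 K
2*cp*1000*dT = 382247.8800
V1^2 = 166.1779
V2 = sqrt(382414.0579) = 618.3964 m/s

618.3964 m/s


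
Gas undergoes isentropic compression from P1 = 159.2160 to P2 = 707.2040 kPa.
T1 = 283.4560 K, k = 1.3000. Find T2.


(k-1)/k = 0.2308
(P2/P1)^exp = 1.4107
T2 = 283.4560 * 1.4107 = 399.8730 K

399.8730 K


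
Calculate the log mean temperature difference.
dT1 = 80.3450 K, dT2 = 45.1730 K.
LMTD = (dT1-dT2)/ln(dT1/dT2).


dT1/dT2 = 1.7786
ln(dT1/dT2) = 0.5758
LMTD = 35.1720 / 0.5758 = 61.0805 K

61.0805 K


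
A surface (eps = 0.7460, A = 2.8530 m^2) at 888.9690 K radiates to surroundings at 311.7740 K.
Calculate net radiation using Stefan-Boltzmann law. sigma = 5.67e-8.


T^4 = 6.2452e+11
Tsurr^4 = 9.4484e+09
Q = 0.7460 * 5.67e-8 * 2.8530 * 6.1507e+11 = 74224.8673 W

74224.8673 W


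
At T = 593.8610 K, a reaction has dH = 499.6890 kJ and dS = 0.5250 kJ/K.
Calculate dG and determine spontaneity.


T*dS = 593.8610 * 0.5250 = 311.7770 kJ
dG = 499.6890 - 311.7770 = 187.9120 kJ (non-spontaneous)

dG = 187.9120 kJ, non-spontaneous


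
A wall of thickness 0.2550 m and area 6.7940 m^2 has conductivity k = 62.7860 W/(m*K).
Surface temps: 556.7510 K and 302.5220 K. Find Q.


dT = 254.2290 K
Q = 62.7860 * 6.7940 * 254.2290 / 0.2550 = 425278.3429 W

425278.3429 W


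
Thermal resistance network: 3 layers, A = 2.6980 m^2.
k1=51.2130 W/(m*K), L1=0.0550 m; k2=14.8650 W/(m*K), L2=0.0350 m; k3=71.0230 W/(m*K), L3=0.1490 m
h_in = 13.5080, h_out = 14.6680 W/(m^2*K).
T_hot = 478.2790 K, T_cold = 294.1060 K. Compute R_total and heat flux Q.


R_conv_in = 1/(13.5080*2.6980) = 0.0274
R_1 = 0.0550/(51.2130*2.6980) = 0.0004
R_2 = 0.0350/(14.8650*2.6980) = 0.0009
R_3 = 0.1490/(71.0230*2.6980) = 0.0008
R_conv_out = 1/(14.6680*2.6980) = 0.0253
R_total = 0.0548 K/W
Q = 184.1730 / 0.0548 = 3363.5100 W

R_total = 0.0548 K/W, Q = 3363.5100 W


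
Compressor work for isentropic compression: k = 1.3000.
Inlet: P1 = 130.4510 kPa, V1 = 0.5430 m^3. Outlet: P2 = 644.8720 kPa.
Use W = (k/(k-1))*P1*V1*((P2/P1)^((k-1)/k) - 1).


(k-1)/k = 0.2308
(P2/P1)^exp = 1.4460
W = 4.3333 * 130.4510 * 0.5430 * (1.4460 - 1) = 136.8916 kJ

136.8916 kJ


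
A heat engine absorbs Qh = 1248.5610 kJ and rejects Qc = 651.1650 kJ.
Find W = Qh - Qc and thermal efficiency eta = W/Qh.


W = 1248.5610 - 651.1650 = 597.3960 kJ
eta = 597.3960 / 1248.5610 = 0.4785 = 47.8468%

W = 597.3960 kJ, eta = 47.8468%


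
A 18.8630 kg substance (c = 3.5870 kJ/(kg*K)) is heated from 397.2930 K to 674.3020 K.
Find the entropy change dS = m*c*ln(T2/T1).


T2/T1 = 1.6972
ln(T2/T1) = 0.5290
dS = 18.8630 * 3.5870 * 0.5290 = 35.7932 kJ/K

35.7932 kJ/K


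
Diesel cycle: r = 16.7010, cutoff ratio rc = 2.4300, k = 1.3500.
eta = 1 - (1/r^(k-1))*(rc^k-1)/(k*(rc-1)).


r^(k-1) = 2.6789
rc^k = 3.3156
eta = 0.5522 = 55.2242%

55.2242%


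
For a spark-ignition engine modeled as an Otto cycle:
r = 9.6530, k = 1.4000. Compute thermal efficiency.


r^(k-1) = 2.4767
eta = 1 - 1/2.4767 = 0.5962 = 59.6229%

59.6229%


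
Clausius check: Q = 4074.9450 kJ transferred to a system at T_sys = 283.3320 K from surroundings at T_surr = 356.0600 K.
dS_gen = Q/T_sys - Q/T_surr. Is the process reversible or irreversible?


dS_sys = 4074.9450/283.3320 = 14.3822 kJ/K
dS_surr = -4074.9450/356.0600 = -11.4445 kJ/K
dS_gen = 14.3822 - 11.4445 = 2.9377 kJ/K (irreversible)

dS_gen = 2.9377 kJ/K, irreversible


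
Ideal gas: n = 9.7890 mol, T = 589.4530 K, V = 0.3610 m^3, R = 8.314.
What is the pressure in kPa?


P = nRT/V = 9.7890 * 8.314 * 589.4530 / 0.3610
= 47973.0721 / 0.3610 = 132889.3965 Pa = 132.8894 kPa

132.8894 kPa


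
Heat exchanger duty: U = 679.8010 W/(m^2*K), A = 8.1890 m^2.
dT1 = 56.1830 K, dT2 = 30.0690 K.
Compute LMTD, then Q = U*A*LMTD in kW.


LMTD = 41.7744 K
Q = 679.8010 * 8.1890 * 41.7744 = 232553.5844 W = 232.5536 kW

232.5536 kW


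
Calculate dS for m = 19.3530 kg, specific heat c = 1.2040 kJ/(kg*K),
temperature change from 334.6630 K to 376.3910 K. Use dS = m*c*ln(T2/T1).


T2/T1 = 1.1247
ln(T2/T1) = 0.1175
dS = 19.3530 * 1.2040 * 0.1175 = 2.7380 kJ/K

2.7380 kJ/K


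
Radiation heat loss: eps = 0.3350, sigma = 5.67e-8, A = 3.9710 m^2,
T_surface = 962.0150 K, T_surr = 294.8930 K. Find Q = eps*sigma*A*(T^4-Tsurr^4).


T^4 = 8.5650e+11
Tsurr^4 = 7.5624e+09
Q = 0.3350 * 5.67e-8 * 3.9710 * 8.4894e+11 = 64032.9552 W

64032.9552 W


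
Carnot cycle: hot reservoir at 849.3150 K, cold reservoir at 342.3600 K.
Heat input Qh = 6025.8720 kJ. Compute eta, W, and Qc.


eta = 1 - 342.3600/849.3150 = 0.5969
W = 0.5969 * 6025.8720 = 3596.8350 kJ
Qc = 6025.8720 - 3596.8350 = 2429.0370 kJ

eta = 59.6899%, W = 3596.8350 kJ, Qc = 2429.0370 kJ


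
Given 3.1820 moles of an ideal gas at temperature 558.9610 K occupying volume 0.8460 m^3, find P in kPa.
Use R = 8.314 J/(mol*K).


P = nRT/V = 3.1820 * 8.314 * 558.9610 / 0.8460
= 14787.3960 / 0.8460 = 17479.1915 Pa = 17.4792 kPa

17.4792 kPa


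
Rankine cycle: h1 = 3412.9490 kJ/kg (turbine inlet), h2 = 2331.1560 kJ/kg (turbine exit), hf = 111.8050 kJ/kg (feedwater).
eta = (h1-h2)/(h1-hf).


W = 1081.7930 kJ/kg
Q_in = 3301.1440 kJ/kg
eta = 0.3277 = 32.7702%

eta = 32.7702%


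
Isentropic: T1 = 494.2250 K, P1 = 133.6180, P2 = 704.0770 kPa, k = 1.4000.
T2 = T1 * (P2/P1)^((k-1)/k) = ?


(k-1)/k = 0.2857
(P2/P1)^exp = 1.6077
T2 = 494.2250 * 1.6077 = 794.5852 K

794.5852 K


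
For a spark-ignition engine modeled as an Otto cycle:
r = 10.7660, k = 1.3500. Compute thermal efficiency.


r^(k-1) = 2.2973
eta = 1 - 1/2.2973 = 0.5647 = 56.4708%

56.4708%


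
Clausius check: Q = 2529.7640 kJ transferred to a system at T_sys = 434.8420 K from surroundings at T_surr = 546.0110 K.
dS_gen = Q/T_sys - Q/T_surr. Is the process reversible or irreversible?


dS_sys = 2529.7640/434.8420 = 5.8177 kJ/K
dS_surr = -2529.7640/546.0110 = -4.6332 kJ/K
dS_gen = 5.8177 - 4.6332 = 1.1845 kJ/K (irreversible)

dS_gen = 1.1845 kJ/K, irreversible


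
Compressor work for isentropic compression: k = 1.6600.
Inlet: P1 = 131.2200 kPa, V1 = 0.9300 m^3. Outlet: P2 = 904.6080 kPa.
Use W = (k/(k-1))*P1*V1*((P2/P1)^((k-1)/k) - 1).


(k-1)/k = 0.3976
(P2/P1)^exp = 2.1546
W = 2.5152 * 131.2200 * 0.9300 * (2.1546 - 1) = 354.3833 kJ

354.3833 kJ


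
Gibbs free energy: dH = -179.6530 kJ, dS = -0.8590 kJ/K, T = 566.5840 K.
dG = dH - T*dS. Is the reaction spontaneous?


T*dS = 566.5840 * -0.8590 = -486.6957 kJ
dG = -179.6530 + 486.6957 = 307.0427 kJ (non-spontaneous)

dG = 307.0427 kJ, non-spontaneous


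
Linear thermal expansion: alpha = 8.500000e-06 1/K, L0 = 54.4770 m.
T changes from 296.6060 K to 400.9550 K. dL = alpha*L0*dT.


dT = 104.3490 K
dL = 8.500000e-06 * 54.4770 * 104.3490 = 0.048319 m
L_final = 54.525319 m

dL = 0.048319 m
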